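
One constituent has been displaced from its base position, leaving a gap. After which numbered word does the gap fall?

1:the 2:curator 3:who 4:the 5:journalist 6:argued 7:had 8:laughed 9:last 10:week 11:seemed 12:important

6

The displaced element is "the curator" (word 2).
It is linked across 1 clause boundary (Ø).
It functions as the subject of "laughed", so the gap sits immediately after word 6 ("argued").
Base order: The journalist argued that the curator had laughed last week.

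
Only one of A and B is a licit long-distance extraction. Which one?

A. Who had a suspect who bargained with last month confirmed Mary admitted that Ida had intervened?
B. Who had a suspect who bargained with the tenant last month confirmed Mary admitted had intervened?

In A, the wh-phrase is extracted from inside a complex-NP island (relative clause) (introduced by "who"), which blocks movement.
In B, the extraction path crosses only that-complement boundaries, which are transparent.
So B is grammatical.

B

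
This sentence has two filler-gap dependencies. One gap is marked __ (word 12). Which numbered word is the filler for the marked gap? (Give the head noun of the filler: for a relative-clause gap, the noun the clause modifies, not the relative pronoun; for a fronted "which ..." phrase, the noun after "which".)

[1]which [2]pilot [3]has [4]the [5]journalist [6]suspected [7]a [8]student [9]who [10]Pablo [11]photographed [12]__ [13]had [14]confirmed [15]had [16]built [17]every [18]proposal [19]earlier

8

The marked gap is inside the relative clause, the direct object of "photographed".
Its filler is the head noun "student" (via "who"), at word 8.
(The other dependency links word 2 to a gap after word 14.)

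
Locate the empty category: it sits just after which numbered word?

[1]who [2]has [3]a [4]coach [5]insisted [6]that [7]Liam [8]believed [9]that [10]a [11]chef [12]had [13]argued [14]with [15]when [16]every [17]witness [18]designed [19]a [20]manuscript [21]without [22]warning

14

The displaced element is "who" (word 1).
It is linked across 2 clause boundaries (that → that).
It functions as the object of the preposition "with" of "argued", so the gap sits immediately after word 14 ("with").
Base order: A coach has insisted that Liam believed that a chef had argued with who when every witness designed a manuscript without warning.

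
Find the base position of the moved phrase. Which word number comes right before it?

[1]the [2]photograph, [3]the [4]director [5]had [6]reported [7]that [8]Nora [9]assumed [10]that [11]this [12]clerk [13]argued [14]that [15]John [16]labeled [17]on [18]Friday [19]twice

The displaced element is "the photograph" (word 2).
It is linked across 3 clause boundaries (that → that → that).
It functions as the direct object of "labeled", so the gap sits immediately after word 16 ("labeled").
Base order: The director had reported that Nora assumed that this clerk argued that John labeled the photograph on Friday twice.

16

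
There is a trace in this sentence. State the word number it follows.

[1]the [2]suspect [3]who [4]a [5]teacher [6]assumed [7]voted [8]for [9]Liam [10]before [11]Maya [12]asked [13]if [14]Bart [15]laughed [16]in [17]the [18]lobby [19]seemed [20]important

6

The displaced element is "the suspect" (word 2).
It is linked across 1 clause boundary (Ø).
It functions as the subject of "voted", so the gap sits immediately after word 6 ("assumed").
Base order: A teacher assumed the suspect voted for Liam before Maya asked if Bart laughed in the lobby.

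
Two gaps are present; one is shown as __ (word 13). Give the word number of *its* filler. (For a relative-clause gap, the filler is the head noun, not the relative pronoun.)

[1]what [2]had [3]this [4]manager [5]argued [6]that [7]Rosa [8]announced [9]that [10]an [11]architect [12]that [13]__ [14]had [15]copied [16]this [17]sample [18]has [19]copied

11

The marked gap is inside the relative clause, the subject of "copied".
Its filler is the head noun "architect" (via "that"), at word 11.
(The other dependency links word 1 to a gap after word 19.)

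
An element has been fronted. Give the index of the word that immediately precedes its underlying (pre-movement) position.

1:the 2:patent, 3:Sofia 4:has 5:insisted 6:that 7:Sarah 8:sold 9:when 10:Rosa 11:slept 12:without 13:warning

The displaced element is "the patent" (word 2).
It is linked across 1 clause boundary (that).
It functions as the direct object of "sold", so the gap sits immediately after word 8 ("sold").
Base order: Sofia has insisted that Sarah sold the patent when Rosa slept without warning.

8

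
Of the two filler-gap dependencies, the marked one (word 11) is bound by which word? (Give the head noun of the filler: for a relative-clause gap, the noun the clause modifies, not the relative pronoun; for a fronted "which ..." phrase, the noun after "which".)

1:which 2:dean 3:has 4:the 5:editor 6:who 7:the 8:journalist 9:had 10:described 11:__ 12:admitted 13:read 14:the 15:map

The marked gap is inside the relative clause, the direct object of "described".
Its filler is the head noun "editor" (via "who"), at word 5.
(The other dependency links word 2 to a gap after word 12.)

5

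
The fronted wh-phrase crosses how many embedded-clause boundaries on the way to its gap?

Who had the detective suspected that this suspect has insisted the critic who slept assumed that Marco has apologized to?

"who" is extracted from the PP object of "apologized".
Boundaries crossed, outermost first: [that], [Ø], [that] — 3 in total.

3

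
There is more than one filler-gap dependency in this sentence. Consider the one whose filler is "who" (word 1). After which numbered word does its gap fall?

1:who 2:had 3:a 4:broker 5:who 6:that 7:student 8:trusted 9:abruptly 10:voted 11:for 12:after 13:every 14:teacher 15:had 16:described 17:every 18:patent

11

The displaced element is "who" (word 1).
It functions as the object of the preposition "for" of "voted", so the gap sits immediately after word 11 ("for").
Base order: A broker who that student trusted abruptly had voted for who after every teacher had described every patent.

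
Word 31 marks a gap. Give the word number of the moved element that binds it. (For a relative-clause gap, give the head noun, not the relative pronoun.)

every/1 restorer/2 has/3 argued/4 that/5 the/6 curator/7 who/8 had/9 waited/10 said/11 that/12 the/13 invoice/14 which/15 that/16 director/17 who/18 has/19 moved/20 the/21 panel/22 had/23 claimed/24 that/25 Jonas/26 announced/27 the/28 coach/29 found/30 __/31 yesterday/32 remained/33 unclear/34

The gap at 31 is the object of "found", inside a relative clause.
The relative pronoun is "which" (word 15); it is bound by the head noun immediately before it.
Its filler is the head noun "invoice", at word 14.

14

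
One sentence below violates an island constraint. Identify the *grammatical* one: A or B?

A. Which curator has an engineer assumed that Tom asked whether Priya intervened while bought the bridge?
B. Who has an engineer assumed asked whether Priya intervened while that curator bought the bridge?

In A, the wh-phrase is extracted from inside a wh-island (introduced by "whether"), which blocks movement.
In B, the extraction path crosses only that-complement boundaries, which are transparent.
So B is grammatical.

B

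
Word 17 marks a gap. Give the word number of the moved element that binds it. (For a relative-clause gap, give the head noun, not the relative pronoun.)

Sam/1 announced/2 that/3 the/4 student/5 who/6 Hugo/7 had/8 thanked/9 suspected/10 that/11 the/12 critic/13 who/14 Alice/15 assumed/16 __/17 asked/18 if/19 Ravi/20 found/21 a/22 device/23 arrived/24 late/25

13

The gap at 17 is the subject of "asked", inside a relative clause.
The relative pronoun is "who" (word 14); it is bound by the head noun immediately before it.
Its filler is the head noun "critic", at word 13.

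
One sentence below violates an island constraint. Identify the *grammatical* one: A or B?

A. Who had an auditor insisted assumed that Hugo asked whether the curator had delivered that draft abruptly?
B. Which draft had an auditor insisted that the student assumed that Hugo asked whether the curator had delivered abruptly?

A

In B, the wh-phrase is extracted from inside a wh-island (introduced by "whether"), which blocks movement.
In A, the extraction path crosses only that-complement boundaries, which are transparent.
So A is grammatical.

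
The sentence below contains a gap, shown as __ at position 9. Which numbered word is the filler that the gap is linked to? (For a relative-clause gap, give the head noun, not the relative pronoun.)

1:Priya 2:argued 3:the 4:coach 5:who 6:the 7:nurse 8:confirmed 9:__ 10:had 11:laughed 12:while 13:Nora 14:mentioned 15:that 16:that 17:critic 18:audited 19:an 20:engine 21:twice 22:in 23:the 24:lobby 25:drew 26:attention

The gap at 9 is the subject of "laughed", inside a relative clause.
The relative pronoun is "who" (word 5); it is bound by the head noun immediately before it.
Its filler is the head noun "coach", at word 4.

4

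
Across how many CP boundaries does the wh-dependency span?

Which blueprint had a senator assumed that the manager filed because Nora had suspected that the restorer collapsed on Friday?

1

"which blueprint" is extracted from the object of "filed".
Boundaries crossed, outermost first: [that] — 1 in total.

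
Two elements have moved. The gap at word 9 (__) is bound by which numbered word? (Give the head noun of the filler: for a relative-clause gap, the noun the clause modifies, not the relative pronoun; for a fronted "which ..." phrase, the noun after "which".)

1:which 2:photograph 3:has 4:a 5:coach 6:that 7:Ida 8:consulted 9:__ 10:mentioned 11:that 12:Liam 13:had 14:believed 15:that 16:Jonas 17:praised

The marked gap is inside the relative clause, the direct object of "consulted".
Its filler is the head noun "coach" (via "that"), at word 5.
(The other dependency links word 2 to a gap after word 17.)

5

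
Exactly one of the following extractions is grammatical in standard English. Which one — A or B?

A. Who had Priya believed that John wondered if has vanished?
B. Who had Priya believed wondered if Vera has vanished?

B

In A, the wh-phrase is extracted from inside a wh-island (introduced by "if"), which blocks movement.
In B, the extraction path crosses only that-complement boundaries, which are transparent.
So B is grammatical.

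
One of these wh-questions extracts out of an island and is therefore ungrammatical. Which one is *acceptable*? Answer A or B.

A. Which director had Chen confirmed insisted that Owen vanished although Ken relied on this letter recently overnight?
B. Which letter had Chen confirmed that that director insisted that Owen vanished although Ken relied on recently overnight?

In B, the wh-phrase is extracted from inside an adjunct island (introduced by "although"), which blocks movement.
In A, the extraction path crosses only that-complement boundaries, which are transparent.
So A is grammatical.

A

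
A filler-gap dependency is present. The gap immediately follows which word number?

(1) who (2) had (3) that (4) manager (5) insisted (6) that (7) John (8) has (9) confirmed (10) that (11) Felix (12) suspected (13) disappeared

The displaced element is "who" (word 1).
It is linked across 3 clause boundaries (that → that → Ø).
It functions as the subject of "disappeared", so the gap sits immediately after word 12 ("suspected").
Base order: That manager had insisted that John has confirmed that Felix suspected that who disappeared.

12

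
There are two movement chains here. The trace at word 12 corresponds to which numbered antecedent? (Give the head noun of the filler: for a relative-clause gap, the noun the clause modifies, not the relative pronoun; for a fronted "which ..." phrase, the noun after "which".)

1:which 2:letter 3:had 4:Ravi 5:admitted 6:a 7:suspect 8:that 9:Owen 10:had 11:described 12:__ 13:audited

7

The marked gap is inside the relative clause, the direct object of "described".
Its filler is the head noun "suspect" (via "that"), at word 7.
(The other dependency links word 2 to a gap after word 13.)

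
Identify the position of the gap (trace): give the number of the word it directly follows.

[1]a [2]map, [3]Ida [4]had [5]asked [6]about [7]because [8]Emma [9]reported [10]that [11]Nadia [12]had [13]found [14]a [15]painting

6

The displaced element is "a map" (word 2).
It functions as the object of the preposition "about" of "asked", so the gap sits immediately after word 6 ("about").
Base order: Ida had asked about a map because Emma reported that Nadia had found a painting.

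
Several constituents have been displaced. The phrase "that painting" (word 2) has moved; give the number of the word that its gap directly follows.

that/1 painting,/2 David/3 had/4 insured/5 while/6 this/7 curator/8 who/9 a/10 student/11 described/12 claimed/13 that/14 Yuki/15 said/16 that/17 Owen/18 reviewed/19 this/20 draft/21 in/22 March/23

The displaced element is "that painting" (word 2).
It functions as the direct object of "insured", so the gap sits immediately after word 5 ("insured").
Base order: David had insured that painting while this curator who a student described claimed that Yuki said that Owen reviewed this draft in March.

5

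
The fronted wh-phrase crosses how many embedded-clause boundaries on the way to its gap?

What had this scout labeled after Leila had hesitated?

0

"what" originates inside the matrix clause — no clause boundary is crossed.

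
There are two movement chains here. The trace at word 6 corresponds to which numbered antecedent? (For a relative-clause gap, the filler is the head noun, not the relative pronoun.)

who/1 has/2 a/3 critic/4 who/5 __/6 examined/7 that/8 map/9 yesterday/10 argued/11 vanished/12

The marked gap is inside the relative clause, the subject of "examined".
Its filler is the head noun "critic" (via "who"), at word 4.
(The other dependency links word 1 to a gap after word 11.)

4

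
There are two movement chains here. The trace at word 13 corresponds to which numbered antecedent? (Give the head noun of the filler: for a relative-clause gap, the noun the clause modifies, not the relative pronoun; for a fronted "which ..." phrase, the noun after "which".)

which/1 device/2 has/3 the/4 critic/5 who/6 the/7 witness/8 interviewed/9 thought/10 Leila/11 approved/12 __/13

The marked gap is the direct object of "approved".
Its filler is the fronted wh-phrase "which device", at word 2.
(The other dependency links word 5 to a gap after word 9.)

2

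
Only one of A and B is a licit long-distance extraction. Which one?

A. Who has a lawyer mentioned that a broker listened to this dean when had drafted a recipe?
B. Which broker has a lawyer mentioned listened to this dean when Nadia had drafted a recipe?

B

In A, the wh-phrase is extracted from inside an adjunct island (introduced by "when"), which blocks movement.
In B, the extraction path crosses only that-complement boundaries, which are transparent.
So B is grammatical.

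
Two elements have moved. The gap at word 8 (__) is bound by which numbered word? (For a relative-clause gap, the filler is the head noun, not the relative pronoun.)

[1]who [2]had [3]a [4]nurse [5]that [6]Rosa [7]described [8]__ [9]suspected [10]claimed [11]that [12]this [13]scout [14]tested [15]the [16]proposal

4

The marked gap is inside the relative clause, the direct object of "described".
Its filler is the head noun "nurse" (via "that"), at word 4.
(The other dependency links word 1 to a gap after word 9.)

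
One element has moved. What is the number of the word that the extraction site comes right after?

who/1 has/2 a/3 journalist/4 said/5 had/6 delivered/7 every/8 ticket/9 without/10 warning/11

The displaced element is "who" (word 1).
It is linked across 1 clause boundary (Ø).
It functions as the subject of "delivered", so the gap sits immediately after word 5 ("said").
Base order: A journalist has said who had delivered every ticket without warning.

5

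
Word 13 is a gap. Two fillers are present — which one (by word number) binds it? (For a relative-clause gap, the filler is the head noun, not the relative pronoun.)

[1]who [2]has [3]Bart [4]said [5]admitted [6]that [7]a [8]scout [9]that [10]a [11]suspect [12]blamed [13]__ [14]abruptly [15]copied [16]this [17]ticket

8

The marked gap is inside the relative clause, the direct object of "blamed".
Its filler is the head noun "scout" (via "that"), at word 8.
(The other dependency links word 1 to a gap after word 4.)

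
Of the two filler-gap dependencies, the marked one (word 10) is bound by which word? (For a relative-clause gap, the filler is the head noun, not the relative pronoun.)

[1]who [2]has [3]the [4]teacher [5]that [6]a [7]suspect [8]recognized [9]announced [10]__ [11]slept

The marked gap is the subject of "slept".
Its filler is the fronted wh-phrase "who", at word 1.
(The other dependency links word 4 to a gap after word 8.)

1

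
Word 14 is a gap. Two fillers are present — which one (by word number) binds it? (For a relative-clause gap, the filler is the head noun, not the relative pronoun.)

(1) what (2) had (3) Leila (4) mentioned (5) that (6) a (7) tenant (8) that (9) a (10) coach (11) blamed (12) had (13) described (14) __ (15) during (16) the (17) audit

The marked gap is the direct object of "described".
Its filler is the fronted wh-phrase "what", at word 1.
(The other dependency links word 7 to a gap after word 11.)

1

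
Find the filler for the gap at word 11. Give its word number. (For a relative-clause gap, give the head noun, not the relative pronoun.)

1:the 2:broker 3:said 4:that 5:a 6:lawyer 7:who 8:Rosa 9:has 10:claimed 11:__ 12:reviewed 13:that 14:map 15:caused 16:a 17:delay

The gap at 11 is the subject of "reviewed", inside a relative clause.
The relative pronoun is "who" (word 7); it is bound by the head noun immediately before it.
Its filler is the head noun "lawyer", at word 6.

6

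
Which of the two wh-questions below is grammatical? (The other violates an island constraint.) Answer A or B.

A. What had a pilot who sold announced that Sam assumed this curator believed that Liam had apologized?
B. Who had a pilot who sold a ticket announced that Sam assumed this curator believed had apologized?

In A, the wh-phrase is extracted from inside a complex-NP island (relative clause) (introduced by "who"), which blocks movement.
In B, the extraction path crosses only that-complement boundaries, which are transparent.
So B is grammatical.

B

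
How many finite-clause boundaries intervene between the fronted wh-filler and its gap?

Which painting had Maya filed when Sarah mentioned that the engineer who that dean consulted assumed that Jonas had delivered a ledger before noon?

0

"which painting" originates inside the matrix clause — no clause boundary is crossed.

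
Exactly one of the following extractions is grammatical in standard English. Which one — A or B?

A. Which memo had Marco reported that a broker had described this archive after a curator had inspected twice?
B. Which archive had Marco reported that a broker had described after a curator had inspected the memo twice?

In A, the wh-phrase is extracted from inside an adjunct island (introduced by "after"), which blocks movement.
In B, the extraction path crosses only that-complement boundaries, which are transparent.
So B is grammatical.

B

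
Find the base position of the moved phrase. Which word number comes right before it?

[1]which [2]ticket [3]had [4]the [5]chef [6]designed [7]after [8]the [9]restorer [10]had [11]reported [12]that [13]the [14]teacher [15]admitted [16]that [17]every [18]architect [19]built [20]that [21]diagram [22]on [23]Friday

The displaced element is "which ticket" (word 2).
It functions as the direct object of "designed", so the gap sits immediately after word 6 ("designed").
Base order: The chef had designed which ticket after the restorer had reported that the teacher admitted that every architect built that diagram on Friday.

6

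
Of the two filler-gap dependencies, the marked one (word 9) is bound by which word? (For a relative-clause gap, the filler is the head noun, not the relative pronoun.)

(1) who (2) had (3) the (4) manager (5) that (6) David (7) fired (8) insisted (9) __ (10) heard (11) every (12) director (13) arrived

1

The marked gap is the subject of "heard".
Its filler is the fronted wh-phrase "who", at word 1.
(The other dependency links word 4 to a gap after word 7.)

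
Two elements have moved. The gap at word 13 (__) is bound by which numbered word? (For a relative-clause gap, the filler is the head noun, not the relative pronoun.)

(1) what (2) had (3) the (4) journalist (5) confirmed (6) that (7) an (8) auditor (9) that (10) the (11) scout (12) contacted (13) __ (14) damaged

8

The marked gap is inside the relative clause, the direct object of "contacted".
Its filler is the head noun "auditor" (via "that"), at word 8.
(The other dependency links word 1 to a gap after word 14.)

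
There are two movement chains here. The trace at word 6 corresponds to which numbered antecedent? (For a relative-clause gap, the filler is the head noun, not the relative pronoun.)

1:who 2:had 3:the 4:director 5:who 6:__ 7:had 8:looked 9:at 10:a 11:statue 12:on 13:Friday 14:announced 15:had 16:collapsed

The marked gap is inside the relative clause, the subject of "looked".
Its filler is the head noun "director" (via "who"), at word 4.
(The other dependency links word 1 to a gap after word 14.)

4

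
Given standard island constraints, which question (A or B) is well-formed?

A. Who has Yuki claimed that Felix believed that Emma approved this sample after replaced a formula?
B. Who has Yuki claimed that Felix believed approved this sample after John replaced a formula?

B

In A, the wh-phrase is extracted from inside an adjunct island (introduced by "after"), which blocks movement.
In B, the extraction path crosses only that-complement boundaries, which are transparent.
So B is grammatical.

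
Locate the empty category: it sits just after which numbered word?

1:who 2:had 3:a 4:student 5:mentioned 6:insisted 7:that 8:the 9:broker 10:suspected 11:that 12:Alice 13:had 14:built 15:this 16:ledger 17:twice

5

The displaced element is "who" (word 1).
It is linked across 1 clause boundary (Ø).
It functions as the subject of "insisted", so the gap sits immediately after word 5 ("mentioned").
Base order: A student had mentioned that who insisted that the broker suspected that Alice had built this ledger twice.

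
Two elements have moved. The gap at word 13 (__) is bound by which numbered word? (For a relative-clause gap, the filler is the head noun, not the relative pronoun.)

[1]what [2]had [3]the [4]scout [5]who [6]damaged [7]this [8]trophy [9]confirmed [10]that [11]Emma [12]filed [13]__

The marked gap is the direct object of "filed".
Its filler is the fronted wh-phrase "what", at word 1.
(The other dependency links word 4 to a gap after word 5.)

1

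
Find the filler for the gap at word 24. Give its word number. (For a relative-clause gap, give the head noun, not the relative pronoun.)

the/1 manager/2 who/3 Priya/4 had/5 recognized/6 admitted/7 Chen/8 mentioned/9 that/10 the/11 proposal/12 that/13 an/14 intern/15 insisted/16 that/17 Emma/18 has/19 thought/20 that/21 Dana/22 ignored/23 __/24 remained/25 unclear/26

12

The gap at 24 is the object of "ignored", inside a relative clause.
The relative pronoun is "that" (word 13); it is bound by the head noun immediately before it.
Its filler is the head noun "proposal", at word 12.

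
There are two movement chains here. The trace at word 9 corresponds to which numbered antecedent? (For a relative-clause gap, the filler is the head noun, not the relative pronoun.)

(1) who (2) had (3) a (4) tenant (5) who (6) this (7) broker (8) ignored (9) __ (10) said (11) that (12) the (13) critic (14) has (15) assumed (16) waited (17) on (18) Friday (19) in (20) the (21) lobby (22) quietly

4

The marked gap is inside the relative clause, the direct object of "ignored".
Its filler is the head noun "tenant" (via "who"), at word 4.
(The other dependency links word 1 to a gap after word 15.)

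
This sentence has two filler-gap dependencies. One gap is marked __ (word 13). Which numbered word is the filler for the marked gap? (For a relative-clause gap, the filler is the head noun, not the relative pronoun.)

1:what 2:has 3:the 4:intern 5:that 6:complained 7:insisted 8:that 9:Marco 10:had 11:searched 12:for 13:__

1

The marked gap is the object of the preposition "for" of "searched".
Its filler is the fronted wh-phrase "what", at word 1.
(The other dependency links word 4 to a gap after word 5.)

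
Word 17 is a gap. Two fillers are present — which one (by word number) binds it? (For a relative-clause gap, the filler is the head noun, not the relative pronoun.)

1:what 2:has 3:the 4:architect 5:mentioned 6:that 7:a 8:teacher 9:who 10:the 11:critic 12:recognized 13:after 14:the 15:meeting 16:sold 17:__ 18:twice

1

The marked gap is the direct object of "sold".
Its filler is the fronted wh-phrase "what", at word 1.
(The other dependency links word 8 to a gap after word 12.)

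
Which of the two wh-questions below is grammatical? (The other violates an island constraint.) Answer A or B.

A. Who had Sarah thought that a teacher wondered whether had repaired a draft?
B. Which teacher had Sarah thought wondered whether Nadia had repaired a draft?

B

In A, the wh-phrase is extracted from inside a wh-island (introduced by "whether"), which blocks movement.
In B, the extraction path crosses only that-complement boundaries, which are transparent.
So B is grammatical.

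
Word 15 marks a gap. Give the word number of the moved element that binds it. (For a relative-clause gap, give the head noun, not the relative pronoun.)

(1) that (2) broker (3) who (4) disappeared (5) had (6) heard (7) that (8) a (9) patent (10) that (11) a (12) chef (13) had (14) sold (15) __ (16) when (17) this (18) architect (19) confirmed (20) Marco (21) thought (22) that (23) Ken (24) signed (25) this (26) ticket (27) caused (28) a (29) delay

The gap at 15 is the object of "sold", inside a relative clause.
The relative pronoun is "that" (word 10); it is bound by the head noun immediately before it.
Its filler is the head noun "patent", at word 9.

9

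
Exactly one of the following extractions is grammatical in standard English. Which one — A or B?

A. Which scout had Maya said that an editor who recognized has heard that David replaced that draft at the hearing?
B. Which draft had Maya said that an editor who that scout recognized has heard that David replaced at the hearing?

B

In A, the wh-phrase is extracted from inside a complex-NP island (relative clause) (introduced by "who"), which blocks movement.
In B, the extraction path crosses only that-complement boundaries, which are transparent.
So B is grammatical.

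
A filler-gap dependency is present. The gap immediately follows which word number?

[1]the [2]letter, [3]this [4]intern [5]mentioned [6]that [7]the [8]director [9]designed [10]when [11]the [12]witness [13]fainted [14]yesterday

9

The displaced element is "the letter" (word 2).
It is linked across 1 clause boundary (that).
It functions as the direct object of "designed", so the gap sits immediately after word 9 ("designed").
Base order: This intern mentioned that the director designed the letter when the witness fainted yesterday.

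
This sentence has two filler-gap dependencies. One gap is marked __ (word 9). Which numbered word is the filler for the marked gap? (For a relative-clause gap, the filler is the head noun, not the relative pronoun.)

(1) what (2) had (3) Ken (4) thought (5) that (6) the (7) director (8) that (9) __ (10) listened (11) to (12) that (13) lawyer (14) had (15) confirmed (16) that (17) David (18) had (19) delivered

7

The marked gap is inside the relative clause, the subject of "listened".
Its filler is the head noun "director" (via "that"), at word 7.
(The other dependency links word 1 to a gap after word 19.)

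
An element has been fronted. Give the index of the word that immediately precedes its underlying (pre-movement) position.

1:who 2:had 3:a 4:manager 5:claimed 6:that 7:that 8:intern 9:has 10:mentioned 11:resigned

10

The displaced element is "who" (word 1).
It is linked across 2 clause boundaries (that → Ø).
It functions as the subject of "resigned", so the gap sits immediately after word 10 ("mentioned").
Base order: A manager had claimed that that intern has mentioned who resigned.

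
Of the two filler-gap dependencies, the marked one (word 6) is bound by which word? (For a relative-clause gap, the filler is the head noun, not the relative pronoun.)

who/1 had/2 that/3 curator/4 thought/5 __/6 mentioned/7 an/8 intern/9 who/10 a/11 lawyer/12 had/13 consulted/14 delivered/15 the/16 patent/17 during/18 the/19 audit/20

The marked gap is the subject of "mentioned".
Its filler is the fronted wh-phrase "who", at word 1.
(The other dependency links word 9 to a gap after word 14.)

1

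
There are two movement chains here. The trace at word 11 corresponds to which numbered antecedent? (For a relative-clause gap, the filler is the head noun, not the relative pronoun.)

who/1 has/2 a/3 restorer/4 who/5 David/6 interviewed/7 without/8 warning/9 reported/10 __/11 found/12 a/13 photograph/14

The marked gap is the subject of "found".
Its filler is the fronted wh-phrase "who", at word 1.
(The other dependency links word 4 to a gap after word 7.)

1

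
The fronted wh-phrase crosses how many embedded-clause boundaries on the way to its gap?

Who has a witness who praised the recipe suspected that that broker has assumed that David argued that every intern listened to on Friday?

3

"who" is extracted from the PP object of "listened".
Boundaries crossed, outermost first: [that], [that], [that] — 3 in total.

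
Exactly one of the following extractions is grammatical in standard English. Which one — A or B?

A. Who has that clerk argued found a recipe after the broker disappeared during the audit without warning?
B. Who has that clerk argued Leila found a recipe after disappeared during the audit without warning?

In B, the wh-phrase is extracted from inside an adjunct island (introduced by "after"), which blocks movement.
In A, the extraction path crosses only that-complement boundaries, which are transparent.
So A is grammatical.

A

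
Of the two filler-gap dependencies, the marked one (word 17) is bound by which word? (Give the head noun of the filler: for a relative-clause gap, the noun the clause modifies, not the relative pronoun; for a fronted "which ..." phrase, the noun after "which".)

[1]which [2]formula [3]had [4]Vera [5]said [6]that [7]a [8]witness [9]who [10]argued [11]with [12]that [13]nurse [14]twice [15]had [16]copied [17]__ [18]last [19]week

The marked gap is the direct object of "copied".
Its filler is the fronted wh-phrase "which formula", at word 2.
(The other dependency links word 8 to a gap after word 9.)

2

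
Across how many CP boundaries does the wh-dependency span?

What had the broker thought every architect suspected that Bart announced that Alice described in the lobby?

3

"what" is extracted from the object of "described".
Boundaries crossed, outermost first: [Ø], [that], [that] — 3 in total.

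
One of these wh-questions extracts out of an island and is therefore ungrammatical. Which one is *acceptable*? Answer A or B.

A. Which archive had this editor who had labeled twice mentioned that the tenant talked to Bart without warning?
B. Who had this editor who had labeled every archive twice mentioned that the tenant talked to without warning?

B

In A, the wh-phrase is extracted from inside a complex-NP island (relative clause) (introduced by "who"), which blocks movement.
In B, the extraction path crosses only that-complement boundaries, which are transparent.
So B is grammatical.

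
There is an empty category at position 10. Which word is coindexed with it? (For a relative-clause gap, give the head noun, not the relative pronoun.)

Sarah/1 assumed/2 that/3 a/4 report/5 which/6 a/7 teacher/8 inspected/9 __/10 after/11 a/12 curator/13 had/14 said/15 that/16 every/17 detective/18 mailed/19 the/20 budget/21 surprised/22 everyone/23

The gap at 10 is the object of "inspected", inside a relative clause.
The relative pronoun is "which" (word 6); it is bound by the head noun immediately before it.
Its filler is the head noun "report", at word 5.

5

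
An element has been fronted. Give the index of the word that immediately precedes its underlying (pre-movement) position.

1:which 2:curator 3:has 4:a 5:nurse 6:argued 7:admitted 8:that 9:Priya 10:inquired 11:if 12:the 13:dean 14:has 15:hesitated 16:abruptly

6

The displaced element is "which curator" (word 2).
It is linked across 1 clause boundary (Ø).
It functions as the subject of "admitted", so the gap sits immediately after word 6 ("argued").
Base order: A nurse has argued that which curator admitted that Priya inquired if the dean has hesitated abruptly.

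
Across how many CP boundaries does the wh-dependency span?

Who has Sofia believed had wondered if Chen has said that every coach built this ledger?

1

"who" is extracted from the subject of "wondered".
Boundaries crossed, outermost first: [Ø] — 1 in total.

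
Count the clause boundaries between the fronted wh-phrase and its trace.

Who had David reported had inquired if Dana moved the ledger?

"who" is extracted from the subject of "inquired".
Boundaries crossed, outermost first: [Ø] — 1 in total.

1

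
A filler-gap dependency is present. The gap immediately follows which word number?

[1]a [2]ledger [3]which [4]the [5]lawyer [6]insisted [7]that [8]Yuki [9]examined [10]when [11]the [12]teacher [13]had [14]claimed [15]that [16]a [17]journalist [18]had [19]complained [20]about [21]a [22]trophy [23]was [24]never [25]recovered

The displaced element is "a ledger" (word 2).
It is linked across 1 clause boundary (that).
It functions as the direct object of "examined", so the gap sits immediately after word 9 ("examined").
Base order: The lawyer insisted that Yuki examined a ledger when the teacher had claimed that a journalist had complained about a trophy.

9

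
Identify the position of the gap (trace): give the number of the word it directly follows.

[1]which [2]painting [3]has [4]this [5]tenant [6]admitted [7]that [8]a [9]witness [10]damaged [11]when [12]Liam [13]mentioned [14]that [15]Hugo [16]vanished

The displaced element is "which painting" (word 2).
It is linked across 1 clause boundary (that).
It functions as the direct object of "damaged", so the gap sits immediately after word 10 ("damaged").
Base order: This tenant has admitted that a witness damaged which painting when Liam mentioned that Hugo vanished.

10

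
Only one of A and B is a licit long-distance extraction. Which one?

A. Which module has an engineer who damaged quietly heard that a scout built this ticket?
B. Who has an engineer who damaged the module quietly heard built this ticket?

In A, the wh-phrase is extracted from inside a complex-NP island (relative clause) (introduced by "who"), which blocks movement.
In B, the extraction path crosses only that-complement boundaries, which are transparent.
So B is grammatical.

B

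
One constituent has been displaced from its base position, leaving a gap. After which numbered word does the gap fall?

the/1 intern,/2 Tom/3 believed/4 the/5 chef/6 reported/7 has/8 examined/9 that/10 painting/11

7

The displaced element is "the intern" (word 2).
It is linked across 2 clause boundaries (Ø → Ø).
It functions as the subject of "examined", so the gap sits immediately after word 7 ("reported").
Base order: Tom believed the chef reported that the intern has examined that painting.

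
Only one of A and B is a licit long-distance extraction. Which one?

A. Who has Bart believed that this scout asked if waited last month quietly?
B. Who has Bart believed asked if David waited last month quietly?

B

In A, the wh-phrase is extracted from inside a wh-island (introduced by "if"), which blocks movement.
In B, the extraction path crosses only that-complement boundaries, which are transparent.
So B is grammatical.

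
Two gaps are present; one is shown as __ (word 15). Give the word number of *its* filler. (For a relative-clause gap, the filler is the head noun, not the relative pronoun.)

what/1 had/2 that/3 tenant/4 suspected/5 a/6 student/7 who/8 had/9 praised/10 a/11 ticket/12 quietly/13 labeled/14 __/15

The marked gap is the direct object of "labeled".
Its filler is the fronted wh-phrase "what", at word 1.
(The other dependency links word 7 to a gap after word 8.)

1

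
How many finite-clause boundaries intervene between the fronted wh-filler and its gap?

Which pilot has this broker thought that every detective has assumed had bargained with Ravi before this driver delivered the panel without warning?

"which pilot" is extracted from the subject of "bargained".
Boundaries crossed, outermost first: [that], [Ø] — 2 in total.

2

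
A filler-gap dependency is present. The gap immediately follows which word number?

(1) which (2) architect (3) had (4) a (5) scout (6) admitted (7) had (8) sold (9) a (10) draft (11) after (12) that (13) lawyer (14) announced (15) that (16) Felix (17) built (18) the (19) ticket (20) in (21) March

6

The displaced element is "which architect" (word 2).
It is linked across 1 clause boundary (Ø).
It functions as the subject of "sold", so the gap sits immediately after word 6 ("admitted").
Base order: A scout had admitted that which architect had sold a draft after that lawyer announced that Felix built the ticket in March.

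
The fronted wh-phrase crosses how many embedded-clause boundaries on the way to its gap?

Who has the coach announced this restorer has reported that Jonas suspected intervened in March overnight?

3

"who" is extracted from the subject of "intervened".
Boundaries crossed, outermost first: [Ø], [that], [Ø] — 3 in total.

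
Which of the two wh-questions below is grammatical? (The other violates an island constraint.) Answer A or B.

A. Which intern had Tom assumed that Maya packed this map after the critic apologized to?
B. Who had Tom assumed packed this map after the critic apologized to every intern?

In A, the wh-phrase is extracted from inside an adjunct island (introduced by "after"), which blocks movement.
In B, the extraction path crosses only that-complement boundaries, which are transparent.
So B is grammatical.

B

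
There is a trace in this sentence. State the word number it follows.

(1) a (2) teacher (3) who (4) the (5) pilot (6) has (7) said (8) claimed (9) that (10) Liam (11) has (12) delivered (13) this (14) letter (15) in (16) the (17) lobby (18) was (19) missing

7

The displaced element is "a teacher" (word 2).
It is linked across 1 clause boundary (Ø).
It functions as the subject of "claimed", so the gap sits immediately after word 7 ("said").
Base order: The pilot has said a teacher claimed that Liam has delivered this letter in the lobby.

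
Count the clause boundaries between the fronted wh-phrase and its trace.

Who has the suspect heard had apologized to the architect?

"who" is extracted from the subject of "apologized".
Boundaries crossed, outermost first: [Ø] — 1 in total.

1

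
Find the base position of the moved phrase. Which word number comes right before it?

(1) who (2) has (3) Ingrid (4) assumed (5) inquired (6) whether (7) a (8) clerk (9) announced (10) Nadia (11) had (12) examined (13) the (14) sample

4

The displaced element is "who" (word 1).
It is linked across 1 clause boundary (Ø).
It functions as the subject of "inquired", so the gap sits immediately after word 4 ("assumed").
Base order: Ingrid has assumed who inquired whether a clerk announced Nadia had examined the sample.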